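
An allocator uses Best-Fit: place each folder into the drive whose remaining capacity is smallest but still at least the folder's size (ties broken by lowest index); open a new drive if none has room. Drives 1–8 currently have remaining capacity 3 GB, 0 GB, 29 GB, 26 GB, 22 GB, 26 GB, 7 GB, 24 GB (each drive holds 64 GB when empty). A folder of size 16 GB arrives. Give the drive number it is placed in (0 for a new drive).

5

Drives with room: drive 3 (29 GB), drive 4 (26 GB), drive 5 (22 GB), drive 6 (26 GB), drive 8 (24 GB).
Tightest fit is drive 5 with 22 GB free.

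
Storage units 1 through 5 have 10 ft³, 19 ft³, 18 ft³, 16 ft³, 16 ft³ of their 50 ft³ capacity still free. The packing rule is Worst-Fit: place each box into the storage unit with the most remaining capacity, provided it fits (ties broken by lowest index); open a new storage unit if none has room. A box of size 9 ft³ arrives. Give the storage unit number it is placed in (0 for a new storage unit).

2

Storage units with room: storage unit 1 (10 ft³), storage unit 2 (19 ft³), storage unit 3 (18 ft³), storage unit 4 (16 ft³), storage unit 5 (16 ft³).
Most room is storage unit 2 with 19 ft³ free.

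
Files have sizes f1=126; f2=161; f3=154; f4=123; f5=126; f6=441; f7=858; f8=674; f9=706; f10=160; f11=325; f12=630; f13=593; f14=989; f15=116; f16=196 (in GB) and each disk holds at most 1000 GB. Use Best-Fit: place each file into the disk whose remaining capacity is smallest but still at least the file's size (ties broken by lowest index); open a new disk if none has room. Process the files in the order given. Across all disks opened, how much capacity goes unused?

1622

disk 1: place f1 (126 GB), 874 GB left
disk 1: place f2 (161 GB), 713 GB left
disk 1: place f3 (154 GB), 559 GB left
disk 1: place f4 (123 GB), 436 GB left
disk 1: place f5 (126 GB), 310 GB left
disk 2: place f6 (441 GB), 559 GB left
disk 3: place f7 (858 GB), 142 GB left
disk 4: place f8 (674 GB), 326 GB left
disk 5: place f9 (706 GB), 294 GB left
disk 5: place f10 (160 GB), 134 GB left
disk 4: place f11 (325 GB), 1 GB left
disk 6: place f12 (630 GB), 370 GB left
disk 7: place f13 (593 GB), 407 GB left
disk 8: place f14 (989 GB), 11 GB left
disk 5: place f15 (116 GB), 18 GB left
disk 1: place f16 (196 GB), 114 GB left
8 disks × 1000 GB = 8000 GB; used 6378 GB; unused 1622 GB.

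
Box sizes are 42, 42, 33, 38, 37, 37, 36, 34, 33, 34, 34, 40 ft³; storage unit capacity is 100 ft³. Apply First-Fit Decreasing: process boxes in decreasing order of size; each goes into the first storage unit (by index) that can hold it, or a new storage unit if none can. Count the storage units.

Sorted descending: 42, 42, 40, 38, 37, 37, 36, 34, 34, 34, 33, 33.
Put 42 ft³ in storage unit 1; 58 ft³ remain.
Put 42 ft³ in storage unit 1; 16 ft³ remain.
Put 40 ft³ in storage unit 2; 60 ft³ remain.
Put 38 ft³ in storage unit 2; 22 ft³ remain.
Put 37 ft³ in storage unit 3; 63 ft³ remain.
Put 37 ft³ in storage unit 3; 26 ft³ remain.
Put 36 ft³ in storage unit 4; 64 ft³ remain.
Put 34 ft³ in storage unit 4; 30 ft³ remain.
Put 34 ft³ in storage unit 5; 66 ft³ remain.
Put 34 ft³ in storage unit 5; 32 ft³ remain.
Put 33 ft³ in storage unit 6; 67 ft³ remain.
Put 33 ft³ in storage unit 6; 34 ft³ remain.

6 storage units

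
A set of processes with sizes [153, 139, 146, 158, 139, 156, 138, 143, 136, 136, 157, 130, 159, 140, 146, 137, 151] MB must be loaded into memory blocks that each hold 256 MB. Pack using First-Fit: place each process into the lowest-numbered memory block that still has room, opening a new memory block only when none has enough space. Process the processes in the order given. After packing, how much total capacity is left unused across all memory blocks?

1888

memory block 1: place 153 MB, 103 MB left
memory block 2: place 139 MB, 117 MB left
memory block 3: place 146 MB, 110 MB left
memory block 4: place 158 MB, 98 MB left
memory block 5: place 139 MB, 117 MB left
memory block 6: place 156 MB, 100 MB left
memory block 7: place 138 MB, 118 MB left
memory block 8: place 143 MB, 113 MB left
memory block 9: place 136 MB, 120 MB left
memory block 10: place 136 MB, 120 MB left
memory block 11: place 157 MB, 99 MB left
memory block 12: place 130 MB, 126 MB left
memory block 13: place 159 MB, 97 MB left
memory block 14: place 140 MB, 116 MB left
memory block 15: place 146 MB, 110 MB left
memory block 16: place 137 MB, 119 MB left
memory block 17: place 151 MB, 105 MB left
17 memory blocks × 256 MB = 4352 MB; used 2464 MB; unused 1888 MB.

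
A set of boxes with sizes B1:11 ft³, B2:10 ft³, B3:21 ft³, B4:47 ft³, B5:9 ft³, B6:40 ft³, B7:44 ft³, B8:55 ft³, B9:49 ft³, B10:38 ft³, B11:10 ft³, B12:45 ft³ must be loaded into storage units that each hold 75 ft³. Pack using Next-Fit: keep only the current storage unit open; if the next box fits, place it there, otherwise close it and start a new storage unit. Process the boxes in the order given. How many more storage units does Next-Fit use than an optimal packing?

Next-Fit: [11,10,21] [47,9] [40] [44] [55] [49] [38,10] [45] → 8 storage units.
7 boxes exceed 37.5 ft³ (half the capacity), and no two of those can share a storage unit, so at least 7 storage units are needed.
An optimal packing achieves that bound: [55,11,9] [49,21] [47,10,10] [45] [44] [40] [38] → 7 storage units.
Excess: 8 − 7 = 1.

1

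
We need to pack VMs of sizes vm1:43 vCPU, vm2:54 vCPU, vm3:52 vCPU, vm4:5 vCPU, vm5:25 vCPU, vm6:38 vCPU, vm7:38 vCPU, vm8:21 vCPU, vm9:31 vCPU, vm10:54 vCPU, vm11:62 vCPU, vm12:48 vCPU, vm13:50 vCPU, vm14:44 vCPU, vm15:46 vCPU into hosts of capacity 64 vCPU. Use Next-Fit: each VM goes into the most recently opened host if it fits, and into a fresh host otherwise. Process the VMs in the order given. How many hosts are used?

vm1 (43 vCPU) → host 1 (remaining 21 vCPU)
vm2 (54 vCPU) → host 2 (remaining 10 vCPU)
vm3 (52 vCPU) → host 3 (remaining 12 vCPU)
vm4 (5 vCPU) → host 3 (remaining 7 vCPU)
vm5 (25 vCPU) → host 4 (remaining 39 vCPU)
vm6 (38 vCPU) → host 4 (remaining 1 vCPU)
vm7 (38 vCPU) → host 5 (remaining 26 vCPU)
vm8 (21 vCPU) → host 5 (remaining 5 vCPU)
vm9 (31 vCPU) → host 6 (remaining 33 vCPU)
vm10 (54 vCPU) → host 7 (remaining 10 vCPU)
vm11 (62 vCPU) → host 8 (remaining 2 vCPU)
vm12 (48 vCPU) → host 9 (remaining 16 vCPU)
vm13 (50 vCPU) → host 10 (remaining 14 vCPU)
vm14 (44 vCPU) → host 11 (remaining 20 vCPU)
vm15 (46 vCPU) → host 12 (remaining 18 vCPU)

12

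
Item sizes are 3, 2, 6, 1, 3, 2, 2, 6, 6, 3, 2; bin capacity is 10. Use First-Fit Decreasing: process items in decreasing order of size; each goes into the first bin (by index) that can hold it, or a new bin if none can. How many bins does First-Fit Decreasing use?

4

Sorted descending: 6, 6, 6, 3, 3, 3, 2, 2, 2, 2, 1.
Put 6 in bin 1; 4 remain.
Put 6 in bin 2; 4 remain.
Put 6 in bin 3; 4 remain.
Put 3 in bin 1; 1 remain.
Put 3 in bin 2; 1 remain.
Put 3 in bin 3; 1 remain.
Put 2 in bin 4; 8 remain.
Put 2 in bin 4; 6 remain.
Put 2 in bin 4; 4 remain.
Put 2 in bin 4; 2 remain.
Put 1 in bin 1; 0 remain.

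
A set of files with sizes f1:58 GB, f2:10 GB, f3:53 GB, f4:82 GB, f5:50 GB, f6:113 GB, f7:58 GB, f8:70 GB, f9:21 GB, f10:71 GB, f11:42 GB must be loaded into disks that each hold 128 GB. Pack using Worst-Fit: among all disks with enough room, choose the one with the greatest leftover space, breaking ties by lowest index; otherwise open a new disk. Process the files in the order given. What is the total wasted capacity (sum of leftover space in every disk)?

Put f1 (58 GB) in disk 1; 70 GB remain.
Put f2 (10 GB) in disk 1; 60 GB remain.
Put f3 (53 GB) in disk 1; 7 GB remain.
Put f4 (82 GB) in disk 2; 46 GB remain.
Put f5 (50 GB) in disk 3; 78 GB remain.
Put f6 (113 GB) in disk 4; 15 GB remain.
Put f7 (58 GB) in disk 3; 20 GB remain.
Put f8 (70 GB) in disk 5; 58 GB remain.
Put f9 (21 GB) in disk 5; 37 GB remain.
Put f10 (71 GB) in disk 6; 57 GB remain.
Put f11 (42 GB) in disk 6; 15 GB remain.
6 disks × 128 GB = 768 GB; used 628 GB; unused 140 GB.

140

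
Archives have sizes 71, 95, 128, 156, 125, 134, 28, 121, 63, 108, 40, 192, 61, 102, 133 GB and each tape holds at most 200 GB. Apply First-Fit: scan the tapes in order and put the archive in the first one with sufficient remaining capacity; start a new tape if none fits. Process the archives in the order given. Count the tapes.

71 GB → tape 1 (remaining 129 GB)
95 GB → tape 1 (remaining 34 GB)
128 GB → tape 2 (remaining 72 GB)
156 GB → tape 3 (remaining 44 GB)
125 GB → tape 4 (remaining 75 GB)
134 GB → tape 5 (remaining 66 GB)
28 GB → tape 1 (remaining 6 GB)
121 GB → tape 6 (remaining 79 GB)
63 GB → tape 2 (remaining 9 GB)
108 GB → tape 7 (remaining 92 GB)
40 GB → tape 3 (remaining 4 GB)
192 GB → tape 8 (remaining 8 GB)
61 GB → tape 4 (remaining 14 GB)
102 GB → tape 9 (remaining 98 GB)
133 GB → tape 10 (remaining 67 GB)
Final tapes: [71,95,28] [128,63] [156,40] [125,61] [134] [121] [108] [192] [102] [133].

10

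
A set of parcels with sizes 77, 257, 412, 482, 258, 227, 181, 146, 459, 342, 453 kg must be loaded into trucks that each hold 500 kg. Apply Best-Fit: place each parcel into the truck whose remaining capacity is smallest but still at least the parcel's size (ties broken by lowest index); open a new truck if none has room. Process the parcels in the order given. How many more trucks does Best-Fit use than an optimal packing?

Best-Fit: [77,257,146] [412] [482] [258,227] [181] [459] [342] [453] → 8 trucks.
Total size 3294 kg; any packing needs at least ⌈3294/500⌉ = 7 trucks.
An optimal packing achieves that bound: [482] [459] [453] [412,77] [342,146] [258,227] [257,181] → 7 trucks.
Excess: 8 − 7 = 1.

1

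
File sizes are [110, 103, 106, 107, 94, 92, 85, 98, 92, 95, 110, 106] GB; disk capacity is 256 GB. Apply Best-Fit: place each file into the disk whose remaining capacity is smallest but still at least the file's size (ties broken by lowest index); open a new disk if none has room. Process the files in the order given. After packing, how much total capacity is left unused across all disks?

Put 110 GB in disk 1; 146 GB remain.
Put 103 GB in disk 1; 43 GB remain.
Put 106 GB in disk 2; 150 GB remain.
Put 107 GB in disk 2; 43 GB remain.
Put 94 GB in disk 3; 162 GB remain.
Put 92 GB in disk 3; 70 GB remain.
Put 85 GB in disk 4; 171 GB remain.
Put 98 GB in disk 4; 73 GB remain.
Put 92 GB in disk 5; 164 GB remain.
Put 95 GB in disk 5; 69 GB remain.
Put 110 GB in disk 6; 146 GB remain.
Put 106 GB in disk 6; 40 GB remain.
6 disks × 256 GB = 1536 GB; used 1198 GB; unused 338 GB.

338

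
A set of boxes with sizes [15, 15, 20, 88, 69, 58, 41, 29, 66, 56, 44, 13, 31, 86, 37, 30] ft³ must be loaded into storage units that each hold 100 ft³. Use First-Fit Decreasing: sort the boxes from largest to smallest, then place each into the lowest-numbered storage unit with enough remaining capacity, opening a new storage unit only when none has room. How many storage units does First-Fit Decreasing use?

8 storage units

Sorted descending: 88, 86, 69, 66, 58, 56, 44, 41, 37, 31, 30, 29, 20, 15, 15, 13.
Put 88 ft³ in storage unit 1; 12 ft³ remain.
Put 86 ft³ in storage unit 2; 14 ft³ remain.
Put 69 ft³ in storage unit 3; 31 ft³ remain.
Put 66 ft³ in storage unit 4; 34 ft³ remain.
Put 58 ft³ in storage unit 5; 42 ft³ remain.
Put 56 ft³ in storage unit 6; 44 ft³ remain.
Put 44 ft³ in storage unit 6; 0 ft³ remain.
Put 41 ft³ in storage unit 5; 1 ft³ remain.
Put 37 ft³ in storage unit 7; 63 ft³ remain.
Put 31 ft³ in storage unit 3; 0 ft³ remain.
Put 30 ft³ in storage unit 4; 4 ft³ remain.
Put 29 ft³ in storage unit 7; 34 ft³ remain.
Put 20 ft³ in storage unit 7; 14 ft³ remain.
Put 15 ft³ in storage unit 8; 85 ft³ remain.
Put 15 ft³ in storage unit 8; 70 ft³ remain.
Put 13 ft³ in storage unit 2; 1 ft³ remain.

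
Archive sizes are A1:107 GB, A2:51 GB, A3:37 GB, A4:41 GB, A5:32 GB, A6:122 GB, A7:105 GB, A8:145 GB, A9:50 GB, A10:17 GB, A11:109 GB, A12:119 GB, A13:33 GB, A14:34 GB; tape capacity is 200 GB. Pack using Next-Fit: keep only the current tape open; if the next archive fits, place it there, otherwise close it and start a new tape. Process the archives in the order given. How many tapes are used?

tape 1: place A1 (107 GB), 93 GB left
tape 1: place A2 (51 GB), 42 GB left
tape 1: place A3 (37 GB), 5 GB left
tape 2: place A4 (41 GB), 159 GB left
tape 2: place A5 (32 GB), 127 GB left
tape 2: place A6 (122 GB), 5 GB left
tape 3: place A7 (105 GB), 95 GB left
tape 4: place A8 (145 GB), 55 GB left
tape 4: place A9 (50 GB), 5 GB left
tape 5: place A10 (17 GB), 183 GB left
tape 5: place A11 (109 GB), 74 GB left
tape 6: place A12 (119 GB), 81 GB left
tape 6: place A13 (33 GB), 48 GB left
tape 6: place A14 (34 GB), 14 GB left
Final tapes: [107,51,37] [41,32,122] [105] [145,50] [17,109] [119,33,34].

6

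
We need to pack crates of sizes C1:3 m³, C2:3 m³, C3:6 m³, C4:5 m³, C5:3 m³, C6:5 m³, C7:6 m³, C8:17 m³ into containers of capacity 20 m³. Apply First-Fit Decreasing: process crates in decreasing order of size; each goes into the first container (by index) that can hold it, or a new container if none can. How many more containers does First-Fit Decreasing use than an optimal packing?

0

First-Fit Decreasing: [17,3] [6,6,5,3] [5,3] → 3 containers.
Total size 48 m³; any packing needs at least ⌈48/20⌉ = 3 containers.
So 3 is already optimal.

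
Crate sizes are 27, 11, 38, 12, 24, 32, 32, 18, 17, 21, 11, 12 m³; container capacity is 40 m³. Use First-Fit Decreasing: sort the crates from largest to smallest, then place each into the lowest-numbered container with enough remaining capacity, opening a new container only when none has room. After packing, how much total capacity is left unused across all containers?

25

Sorted descending: 38, 32, 32, 27, 24, 21, 18, 17, 12, 12, 11, 11.
Put 38 m³ in container 1; 2 m³ remain.
Put 32 m³ in container 2; 8 m³ remain.
Put 32 m³ in container 3; 8 m³ remain.
Put 27 m³ in container 4; 13 m³ remain.
Put 24 m³ in container 5; 16 m³ remain.
Put 21 m³ in container 6; 19 m³ remain.
Put 18 m³ in container 6; 1 m³ remain.
Put 17 m³ in container 7; 23 m³ remain.
Put 12 m³ in container 4; 1 m³ remain.
Put 12 m³ in container 5; 4 m³ remain.
Put 11 m³ in container 7; 12 m³ remain.
Put 11 m³ in container 7; 1 m³ remain.
7 containers × 40 m³ = 280 m³; used 255 m³; unused 25 m³.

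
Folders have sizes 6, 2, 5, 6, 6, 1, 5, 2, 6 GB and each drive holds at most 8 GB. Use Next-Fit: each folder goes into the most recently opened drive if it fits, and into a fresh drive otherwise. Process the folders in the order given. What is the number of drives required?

6 GB → drive 1 (remaining 2 GB)
2 GB → drive 1 (remaining 0 GB)
5 GB → drive 2 (remaining 3 GB)
6 GB → drive 3 (remaining 2 GB)
6 GB → drive 4 (remaining 2 GB)
1 GB → drive 4 (remaining 1 GB)
5 GB → drive 5 (remaining 3 GB)
2 GB → drive 5 (remaining 1 GB)
6 GB → drive 6 (remaining 2 GB)
Final drives: [6,2] [5] [6] [6,1] [5,2] [6].

6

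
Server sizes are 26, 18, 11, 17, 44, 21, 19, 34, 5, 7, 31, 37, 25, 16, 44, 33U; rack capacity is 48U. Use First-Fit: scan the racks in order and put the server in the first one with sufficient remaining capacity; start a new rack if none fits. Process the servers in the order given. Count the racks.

26U → rack 1 (remaining 22U)
18U → rack 1 (remaining 4U)
11U → rack 2 (remaining 37U)
17U → rack 2 (remaining 20U)
44U → rack 3 (remaining 4U)
21U → rack 4 (remaining 27U)
19U → rack 2 (remaining 1U)
34U → rack 5 (remaining 14U)
5U → rack 4 (remaining 22U)
7U → rack 4 (remaining 15U)
31U → rack 6 (remaining 17U)
37U → rack 7 (remaining 11U)
25U → rack 8 (remaining 23U)
16U → rack 6 (remaining 1U)
44U → rack 9 (remaining 4U)
33U → rack 10 (remaining 15U)

10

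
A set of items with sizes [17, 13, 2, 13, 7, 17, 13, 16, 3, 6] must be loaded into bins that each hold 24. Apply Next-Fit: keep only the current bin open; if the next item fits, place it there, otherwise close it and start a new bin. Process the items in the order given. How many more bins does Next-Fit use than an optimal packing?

1

Next-Fit: [17] [13,2] [13,7] [17] [13] [16,3] [6] → 7 bins.
6 items exceed 12 (half the capacity), and no two of those can share a bin, so at least 6 bins are needed.
An optimal packing achieves that bound: [17,7] [17,6] [16,3,2] [13] [13] [13] → 6 bins.
Excess: 7 − 6 = 1.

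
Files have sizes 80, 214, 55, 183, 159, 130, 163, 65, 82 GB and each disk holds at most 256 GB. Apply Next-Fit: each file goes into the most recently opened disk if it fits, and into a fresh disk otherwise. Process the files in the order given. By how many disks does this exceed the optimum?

2

Next-Fit: [80] [214] [55,183] [159] [130] [163,65] [82] → 7 disks.
Total size 1131 GB; any packing needs at least ⌈1131/256⌉ = 5 disks.
An optimal packing achieves that bound: [214] [183,65] [163,82] [159,80] [130,55] → 5 disks.
Excess: 7 − 5 = 2.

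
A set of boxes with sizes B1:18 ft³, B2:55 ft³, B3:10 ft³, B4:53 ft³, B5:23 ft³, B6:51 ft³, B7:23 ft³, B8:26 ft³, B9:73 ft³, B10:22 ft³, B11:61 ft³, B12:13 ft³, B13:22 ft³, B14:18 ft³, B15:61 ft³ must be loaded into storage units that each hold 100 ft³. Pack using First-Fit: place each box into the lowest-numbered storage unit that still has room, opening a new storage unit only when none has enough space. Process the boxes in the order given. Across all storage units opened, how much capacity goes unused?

71

storage unit 1: place B1 (18 ft³), 82 ft³ left
storage unit 1: place B2 (55 ft³), 27 ft³ left
storage unit 1: place B3 (10 ft³), 17 ft³ left
storage unit 2: place B4 (53 ft³), 47 ft³ left
storage unit 2: place B5 (23 ft³), 24 ft³ left
storage unit 3: place B6 (51 ft³), 49 ft³ left
storage unit 2: place B7 (23 ft³), 1 ft³ left
storage unit 3: place B8 (26 ft³), 23 ft³ left
storage unit 4: place B9 (73 ft³), 27 ft³ left
storage unit 3: place B10 (22 ft³), 1 ft³ left
storage unit 5: place B11 (61 ft³), 39 ft³ left
storage unit 1: place B12 (13 ft³), 4 ft³ left
storage unit 4: place B13 (22 ft³), 5 ft³ left
storage unit 5: place B14 (18 ft³), 21 ft³ left
storage unit 6: place B15 (61 ft³), 39 ft³ left
6 storage units × 100 ft³ = 600 ft³; used 529 ft³; unused 71 ft³.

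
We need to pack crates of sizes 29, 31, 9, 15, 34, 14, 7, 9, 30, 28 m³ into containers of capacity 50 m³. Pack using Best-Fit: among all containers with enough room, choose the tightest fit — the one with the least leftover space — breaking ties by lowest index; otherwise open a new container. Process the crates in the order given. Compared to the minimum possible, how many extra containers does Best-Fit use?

0

Best-Fit: [29,15] [31,9,7] [34,14] [9,30] [28] → 5 containers.
Total size 206 m³; any packing needs at least ⌈206/50⌉ = 5 containers.
So 5 is already optimal.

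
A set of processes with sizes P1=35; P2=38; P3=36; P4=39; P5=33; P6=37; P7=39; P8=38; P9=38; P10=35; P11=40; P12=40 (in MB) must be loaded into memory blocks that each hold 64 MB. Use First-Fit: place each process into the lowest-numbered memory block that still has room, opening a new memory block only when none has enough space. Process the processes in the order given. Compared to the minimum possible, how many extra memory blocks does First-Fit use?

0

First-Fit: [35] [38] [36] [39] [33] [37] [39] [38] [38] [35] [40] [40] → 12 memory blocks.
12 processes exceed 32 MB (half the capacity), and no two of those can share a memory block, so at least 12 memory blocks are needed.
So 12 is already optimal.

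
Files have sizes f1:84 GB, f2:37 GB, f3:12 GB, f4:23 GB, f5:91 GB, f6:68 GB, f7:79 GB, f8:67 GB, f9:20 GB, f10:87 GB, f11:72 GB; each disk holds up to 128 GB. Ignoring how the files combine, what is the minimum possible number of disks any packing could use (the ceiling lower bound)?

Total size = 84 + 37 + 12 + 23 + 91 + 68 + 79 + 67 + 20 + 87 + 72 = 640 GB.
⌈640 / 128⌉ = 5.

5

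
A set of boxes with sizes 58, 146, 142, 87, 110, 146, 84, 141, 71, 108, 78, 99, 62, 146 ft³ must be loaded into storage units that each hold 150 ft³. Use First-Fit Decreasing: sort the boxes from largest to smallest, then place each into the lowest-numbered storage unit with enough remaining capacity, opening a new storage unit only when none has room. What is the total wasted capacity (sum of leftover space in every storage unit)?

172

Sorted descending: 146, 146, 146, 142, 141, 110, 108, 99, 87, 84, 78, 71, 62, 58.
146 ft³ → storage unit 1 (remaining 4 ft³)
146 ft³ → storage unit 2 (remaining 4 ft³)
146 ft³ → storage unit 3 (remaining 4 ft³)
142 ft³ → storage unit 4 (remaining 8 ft³)
141 ft³ → storage unit 5 (remaining 9 ft³)
110 ft³ → storage unit 6 (remaining 40 ft³)
108 ft³ → storage unit 7 (remaining 42 ft³)
99 ft³ → storage unit 8 (remaining 51 ft³)
87 ft³ → storage unit 9 (remaining 63 ft³)
84 ft³ → storage unit 10 (remaining 66 ft³)
78 ft³ → storage unit 11 (remaining 72 ft³)
71 ft³ → storage unit 11 (remaining 1 ft³)
62 ft³ → storage unit 9 (remaining 1 ft³)
58 ft³ → storage unit 10 (remaining 8 ft³)
11 storage units × 150 ft³ = 1650 ft³; used 1478 ft³; unused 172 ft³.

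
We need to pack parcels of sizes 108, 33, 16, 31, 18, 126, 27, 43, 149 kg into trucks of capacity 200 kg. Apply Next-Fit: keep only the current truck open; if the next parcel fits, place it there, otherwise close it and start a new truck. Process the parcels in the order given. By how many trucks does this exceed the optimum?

Next-Fit: [108,33,16,31] [18,126,27] [43,149] → 3 trucks.
Total size 551 kg; any packing needs at least ⌈551/200⌉ = 3 trucks.
So 3 is already optimal.

0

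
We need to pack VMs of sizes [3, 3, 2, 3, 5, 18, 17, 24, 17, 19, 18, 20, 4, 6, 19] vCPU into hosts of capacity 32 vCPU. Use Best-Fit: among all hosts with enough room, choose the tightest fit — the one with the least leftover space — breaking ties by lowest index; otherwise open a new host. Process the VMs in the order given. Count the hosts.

Put 3 vCPU in host 1; 29 vCPU remain.
Put 3 vCPU in host 1; 26 vCPU remain.
Put 2 vCPU in host 1; 24 vCPU remain.
Put 3 vCPU in host 1; 21 vCPU remain.
Put 5 vCPU in host 1; 16 vCPU remain.
Put 18 vCPU in host 2; 14 vCPU remain.
Put 17 vCPU in host 3; 15 vCPU remain.
Put 24 vCPU in host 4; 8 vCPU remain.
Put 17 vCPU in host 5; 15 vCPU remain.
Put 19 vCPU in host 6; 13 vCPU remain.
Put 18 vCPU in host 7; 14 vCPU remain.
Put 20 vCPU in host 8; 12 vCPU remain.
Put 4 vCPU in host 4; 4 vCPU remain.
Put 6 vCPU in host 8; 6 vCPU remain.
Put 19 vCPU in host 9; 13 vCPU remain.
Final hosts: [3,3,2,3,5] [18] [17] [24,4] [17] [19] [18] [20,6] [19].

9 hosts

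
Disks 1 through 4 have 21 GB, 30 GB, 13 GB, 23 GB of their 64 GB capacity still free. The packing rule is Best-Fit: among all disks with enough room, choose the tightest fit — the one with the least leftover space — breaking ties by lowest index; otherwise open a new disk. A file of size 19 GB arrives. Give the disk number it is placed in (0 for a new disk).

1

Disks with room: disk 1 (21 GB), disk 2 (30 GB), disk 4 (23 GB).
Tightest fit is disk 1 with 21 GB free.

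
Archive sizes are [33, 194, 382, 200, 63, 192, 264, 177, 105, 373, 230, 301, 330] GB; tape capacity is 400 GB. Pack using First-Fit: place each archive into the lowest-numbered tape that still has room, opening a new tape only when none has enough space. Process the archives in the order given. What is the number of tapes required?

Put 33 GB in tape 1; 367 GB remain.
Put 194 GB in tape 1; 173 GB remain.
Put 382 GB in tape 2; 18 GB remain.
Put 200 GB in tape 3; 200 GB remain.
Put 63 GB in tape 1; 110 GB remain.
Put 192 GB in tape 3; 8 GB remain.
Put 264 GB in tape 4; 136 GB remain.
Put 177 GB in tape 5; 223 GB remain.
Put 105 GB in tape 1; 5 GB remain.
Put 373 GB in tape 6; 27 GB remain.
Put 230 GB in tape 7; 170 GB remain.
Put 301 GB in tape 8; 99 GB remain.
Put 330 GB in tape 9; 70 GB remain.

9 tapes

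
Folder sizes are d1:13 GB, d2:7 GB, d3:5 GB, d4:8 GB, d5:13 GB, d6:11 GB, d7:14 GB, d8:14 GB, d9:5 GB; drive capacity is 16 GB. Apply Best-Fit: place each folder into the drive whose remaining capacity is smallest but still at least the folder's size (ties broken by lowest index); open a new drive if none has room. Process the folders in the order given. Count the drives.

d1 (13 GB) → drive 1 (remaining 3 GB)
d2 (7 GB) → drive 2 (remaining 9 GB)
d3 (5 GB) → drive 2 (remaining 4 GB)
d4 (8 GB) → drive 3 (remaining 8 GB)
d5 (13 GB) → drive 4 (remaining 3 GB)
d6 (11 GB) → drive 5 (remaining 5 GB)
d7 (14 GB) → drive 6 (remaining 2 GB)
d8 (14 GB) → drive 7 (remaining 2 GB)
d9 (5 GB) → drive 5 (remaining 0 GB)

7 drives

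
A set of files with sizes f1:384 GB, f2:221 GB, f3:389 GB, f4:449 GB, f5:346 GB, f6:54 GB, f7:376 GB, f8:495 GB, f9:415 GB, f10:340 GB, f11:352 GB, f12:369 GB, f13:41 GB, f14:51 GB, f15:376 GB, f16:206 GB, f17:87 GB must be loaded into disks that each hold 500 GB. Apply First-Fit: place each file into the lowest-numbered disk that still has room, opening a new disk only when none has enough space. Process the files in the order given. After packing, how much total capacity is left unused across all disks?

1049

f1 (384 GB) → disk 1 (remaining 116 GB)
f2 (221 GB) → disk 2 (remaining 279 GB)
f3 (389 GB) → disk 3 (remaining 111 GB)
f4 (449 GB) → disk 4 (remaining 51 GB)
f5 (346 GB) → disk 5 (remaining 154 GB)
f6 (54 GB) → disk 1 (remaining 62 GB)
f7 (376 GB) → disk 6 (remaining 124 GB)
f8 (495 GB) → disk 7 (remaining 5 GB)
f9 (415 GB) → disk 8 (remaining 85 GB)
f10 (340 GB) → disk 9 (remaining 160 GB)
f11 (352 GB) → disk 10 (remaining 148 GB)
f12 (369 GB) → disk 11 (remaining 131 GB)
f13 (41 GB) → disk 1 (remaining 21 GB)
f14 (51 GB) → disk 2 (remaining 228 GB)
f15 (376 GB) → disk 12 (remaining 124 GB)
f16 (206 GB) → disk 2 (remaining 22 GB)
f17 (87 GB) → disk 3 (remaining 24 GB)
12 disks × 500 GB = 6000 GB; used 4951 GB; unused 1049 GB.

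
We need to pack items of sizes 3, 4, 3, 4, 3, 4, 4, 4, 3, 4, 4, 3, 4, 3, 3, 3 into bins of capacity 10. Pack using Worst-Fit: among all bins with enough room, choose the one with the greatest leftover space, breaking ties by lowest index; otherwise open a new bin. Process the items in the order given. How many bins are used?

Put 3 in bin 1; 7 remain.
Put 4 in bin 1; 3 remain.
Put 3 in bin 1; 0 remain.
Put 4 in bin 2; 6 remain.
Put 3 in bin 2; 3 remain.
Put 4 in bin 3; 6 remain.
Put 4 in bin 3; 2 remain.
Put 4 in bin 4; 6 remain.
Put 3 in bin 4; 3 remain.
Put 4 in bin 5; 6 remain.
Put 4 in bin 5; 2 remain.
Put 3 in bin 2; 0 remain.
Put 4 in bin 6; 6 remain.
Put 3 in bin 6; 3 remain.
Put 3 in bin 4; 0 remain.
Put 3 in bin 6; 0 remain.

6 bins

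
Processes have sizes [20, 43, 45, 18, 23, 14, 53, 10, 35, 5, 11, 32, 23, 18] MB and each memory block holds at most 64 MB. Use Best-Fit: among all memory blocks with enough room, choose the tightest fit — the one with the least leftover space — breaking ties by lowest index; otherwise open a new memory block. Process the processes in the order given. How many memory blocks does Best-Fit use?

memory block 1: place 20 MB, 44 MB left
memory block 1: place 43 MB, 1 MB left
memory block 2: place 45 MB, 19 MB left
memory block 2: place 18 MB, 1 MB left
memory block 3: place 23 MB, 41 MB left
memory block 3: place 14 MB, 27 MB left
memory block 4: place 53 MB, 11 MB left
memory block 4: place 10 MB, 1 MB left
memory block 5: place 35 MB, 29 MB left
memory block 3: place 5 MB, 22 MB left
memory block 3: place 11 MB, 11 MB left
memory block 6: place 32 MB, 32 MB left
memory block 5: place 23 MB, 6 MB left
memory block 6: place 18 MB, 14 MB left
Final memory blocks: [20,43] [45,18] [23,14,5,11] [53,10] [35,23] [32,18].

6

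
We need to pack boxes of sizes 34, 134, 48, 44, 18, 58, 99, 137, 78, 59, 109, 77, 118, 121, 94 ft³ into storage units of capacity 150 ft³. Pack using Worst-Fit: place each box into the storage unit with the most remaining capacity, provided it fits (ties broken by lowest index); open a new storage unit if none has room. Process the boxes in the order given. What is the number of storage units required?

10

Put 34 ft³ in storage unit 1; 116 ft³ remain.
Put 134 ft³ in storage unit 2; 16 ft³ remain.
Put 48 ft³ in storage unit 1; 68 ft³ remain.
Put 44 ft³ in storage unit 1; 24 ft³ remain.
Put 18 ft³ in storage unit 1; 6 ft³ remain.
Put 58 ft³ in storage unit 3; 92 ft³ remain.
Put 99 ft³ in storage unit 4; 51 ft³ remain.
Put 137 ft³ in storage unit 5; 13 ft³ remain.
Put 78 ft³ in storage unit 3; 14 ft³ remain.
Put 59 ft³ in storage unit 6; 91 ft³ remain.
Put 109 ft³ in storage unit 7; 41 ft³ remain.
Put 77 ft³ in storage unit 6; 14 ft³ remain.
Put 118 ft³ in storage unit 8; 32 ft³ remain.
Put 121 ft³ in storage unit 9; 29 ft³ remain.
Put 94 ft³ in storage unit 10; 56 ft³ remain.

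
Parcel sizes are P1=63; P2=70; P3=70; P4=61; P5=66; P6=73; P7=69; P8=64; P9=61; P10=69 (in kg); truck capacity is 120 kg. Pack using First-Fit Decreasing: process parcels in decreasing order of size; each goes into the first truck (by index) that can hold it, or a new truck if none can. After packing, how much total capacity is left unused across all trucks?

Sorted descending: 73, 70, 70, 69, 69, 66, 64, 63, 61, 61.
73 kg → truck 1 (remaining 47 kg)
70 kg → truck 2 (remaining 50 kg)
70 kg → truck 3 (remaining 50 kg)
69 kg → truck 4 (remaining 51 kg)
69 kg → truck 5 (remaining 51 kg)
66 kg → truck 6 (remaining 54 kg)
64 kg → truck 7 (remaining 56 kg)
63 kg → truck 8 (remaining 57 kg)
61 kg → truck 9 (remaining 59 kg)
61 kg → truck 10 (remaining 59 kg)
10 trucks × 120 kg = 1200 kg; used 666 kg; unused 534 kg.

534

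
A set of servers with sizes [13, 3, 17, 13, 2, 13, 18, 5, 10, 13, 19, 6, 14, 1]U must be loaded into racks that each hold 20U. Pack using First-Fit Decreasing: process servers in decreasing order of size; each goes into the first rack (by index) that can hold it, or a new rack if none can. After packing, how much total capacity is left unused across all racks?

33

Sorted descending: 19, 18, 17, 14, 13, 13, 13, 13, 10, 6, 5, 3, 2, 1.
Put 19U in rack 1; 1U remain.
Put 18U in rack 2; 2U remain.
Put 17U in rack 3; 3U remain.
Put 14U in rack 4; 6U remain.
Put 13U in rack 5; 7U remain.
Put 13U in rack 6; 7U remain.
Put 13U in rack 7; 7U remain.
Put 13U in rack 8; 7U remain.
Put 10U in rack 9; 10U remain.
Put 6U in rack 4; 0U remain.
Put 5U in rack 5; 2U remain.
Put 3U in rack 3; 0U remain.
Put 2U in rack 2; 0U remain.
Put 1U in rack 1; 0U remain.
9 racks × 20U = 180U; used 147U; unused 33U.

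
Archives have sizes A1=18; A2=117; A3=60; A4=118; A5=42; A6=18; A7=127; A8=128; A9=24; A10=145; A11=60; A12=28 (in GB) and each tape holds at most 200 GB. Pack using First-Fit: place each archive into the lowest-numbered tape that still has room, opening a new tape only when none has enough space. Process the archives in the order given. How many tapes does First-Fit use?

5 tapes

A1 (18 GB) → tape 1 (remaining 182 GB)
A2 (117 GB) → tape 1 (remaining 65 GB)
A3 (60 GB) → tape 1 (remaining 5 GB)
A4 (118 GB) → tape 2 (remaining 82 GB)
A5 (42 GB) → tape 2 (remaining 40 GB)
A6 (18 GB) → tape 2 (remaining 22 GB)
A7 (127 GB) → tape 3 (remaining 73 GB)
A8 (128 GB) → tape 4 (remaining 72 GB)
A9 (24 GB) → tape 3 (remaining 49 GB)
A10 (145 GB) → tape 5 (remaining 55 GB)
A11 (60 GB) → tape 4 (remaining 12 GB)
A12 (28 GB) → tape 3 (remaining 21 GB)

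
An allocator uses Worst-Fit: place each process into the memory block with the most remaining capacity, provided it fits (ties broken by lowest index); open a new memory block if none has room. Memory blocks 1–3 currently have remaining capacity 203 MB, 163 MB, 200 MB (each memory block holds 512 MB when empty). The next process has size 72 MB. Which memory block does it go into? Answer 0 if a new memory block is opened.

1

Memory blocks with room: memory block 1 (203 MB), memory block 2 (163 MB), memory block 3 (200 MB).
Most room is memory block 1 with 203 MB free.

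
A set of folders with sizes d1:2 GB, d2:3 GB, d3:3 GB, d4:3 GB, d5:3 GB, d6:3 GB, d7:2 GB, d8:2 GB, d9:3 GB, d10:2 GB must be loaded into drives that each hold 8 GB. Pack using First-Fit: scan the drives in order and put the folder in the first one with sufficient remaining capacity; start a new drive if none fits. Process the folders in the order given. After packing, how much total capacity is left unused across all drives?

6

d1 (2 GB) → drive 1 (remaining 6 GB)
d2 (3 GB) → drive 1 (remaining 3 GB)
d3 (3 GB) → drive 1 (remaining 0 GB)
d4 (3 GB) → drive 2 (remaining 5 GB)
d5 (3 GB) → drive 2 (remaining 2 GB)
d6 (3 GB) → drive 3 (remaining 5 GB)
d7 (2 GB) → drive 2 (remaining 0 GB)
d8 (2 GB) → drive 3 (remaining 3 GB)
d9 (3 GB) → drive 3 (remaining 0 GB)
d10 (2 GB) → drive 4 (remaining 6 GB)
4 drives × 8 GB = 32 GB; used 26 GB; unused 6 GB.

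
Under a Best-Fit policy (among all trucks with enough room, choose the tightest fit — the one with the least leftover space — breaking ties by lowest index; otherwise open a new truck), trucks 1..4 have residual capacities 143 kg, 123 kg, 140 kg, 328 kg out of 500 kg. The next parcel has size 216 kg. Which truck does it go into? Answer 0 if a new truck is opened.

Trucks with room: truck 4 (328 kg).
Tightest fit is truck 4 with 328 kg free.

4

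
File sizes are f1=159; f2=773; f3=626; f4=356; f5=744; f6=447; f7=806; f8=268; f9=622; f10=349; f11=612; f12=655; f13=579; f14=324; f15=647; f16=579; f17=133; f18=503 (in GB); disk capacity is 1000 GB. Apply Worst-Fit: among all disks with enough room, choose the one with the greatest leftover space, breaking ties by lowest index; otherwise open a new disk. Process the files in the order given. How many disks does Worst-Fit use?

12

disk 1: place f1 (159 GB), 841 GB left
disk 1: place f2 (773 GB), 68 GB left
disk 2: place f3 (626 GB), 374 GB left
disk 2: place f4 (356 GB), 18 GB left
disk 3: place f5 (744 GB), 256 GB left
disk 4: place f6 (447 GB), 553 GB left
disk 5: place f7 (806 GB), 194 GB left
disk 4: place f8 (268 GB), 285 GB left
disk 6: place f9 (622 GB), 378 GB left
disk 6: place f10 (349 GB), 29 GB left
disk 7: place f11 (612 GB), 388 GB left
disk 8: place f12 (655 GB), 345 GB left
disk 9: place f13 (579 GB), 421 GB left
disk 9: place f14 (324 GB), 97 GB left
disk 10: place f15 (647 GB), 353 GB left
disk 11: place f16 (579 GB), 421 GB left
disk 11: place f17 (133 GB), 288 GB left
disk 12: place f18 (503 GB), 497 GB left
Final disks: [159,773] [626,356] [744] [447,268] [806] [622,349] [612] [655] [579,324] [647] [579,133] [503].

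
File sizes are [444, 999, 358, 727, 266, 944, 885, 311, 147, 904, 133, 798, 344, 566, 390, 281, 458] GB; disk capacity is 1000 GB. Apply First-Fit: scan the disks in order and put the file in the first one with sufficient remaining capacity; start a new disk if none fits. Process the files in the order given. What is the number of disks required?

Put 444 GB in disk 1; 556 GB remain.
Put 999 GB in disk 2; 1 GB remain.
Put 358 GB in disk 1; 198 GB remain.
Put 727 GB in disk 3; 273 GB remain.
Put 266 GB in disk 3; 7 GB remain.
Put 944 GB in disk 4; 56 GB remain.
Put 885 GB in disk 5; 115 GB remain.
Put 311 GB in disk 6; 689 GB remain.
Put 147 GB in disk 1; 51 GB remain.
Put 904 GB in disk 7; 96 GB remain.
Put 133 GB in disk 6; 556 GB remain.
Put 798 GB in disk 8; 202 GB remain.
Put 344 GB in disk 6; 212 GB remain.
Put 566 GB in disk 9; 434 GB remain.
Put 390 GB in disk 9; 44 GB remain.
Put 281 GB in disk 10; 719 GB remain.
Put 458 GB in disk 10; 261 GB remain.

10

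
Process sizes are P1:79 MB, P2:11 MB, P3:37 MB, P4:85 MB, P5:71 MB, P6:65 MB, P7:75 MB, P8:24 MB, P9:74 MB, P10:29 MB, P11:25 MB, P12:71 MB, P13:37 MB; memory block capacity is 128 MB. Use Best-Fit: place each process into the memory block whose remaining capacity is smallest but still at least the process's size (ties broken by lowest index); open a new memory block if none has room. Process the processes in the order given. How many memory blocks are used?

7

P1 (79 MB) → memory block 1 (remaining 49 MB)
P2 (11 MB) → memory block 1 (remaining 38 MB)
P3 (37 MB) → memory block 1 (remaining 1 MB)
P4 (85 MB) → memory block 2 (remaining 43 MB)
P5 (71 MB) → memory block 3 (remaining 57 MB)
P6 (65 MB) → memory block 4 (remaining 63 MB)
P7 (75 MB) → memory block 5 (remaining 53 MB)
P8 (24 MB) → memory block 2 (remaining 19 MB)
P9 (74 MB) → memory block 6 (remaining 54 MB)
P10 (29 MB) → memory block 5 (remaining 24 MB)
P11 (25 MB) → memory block 6 (remaining 29 MB)
P12 (71 MB) → memory block 7 (remaining 57 MB)
P13 (37 MB) → memory block 3 (remaining 20 MB)
Final memory blocks: [79,11,37] [85,24] [71,37] [65] [75,29] [74,25] [71].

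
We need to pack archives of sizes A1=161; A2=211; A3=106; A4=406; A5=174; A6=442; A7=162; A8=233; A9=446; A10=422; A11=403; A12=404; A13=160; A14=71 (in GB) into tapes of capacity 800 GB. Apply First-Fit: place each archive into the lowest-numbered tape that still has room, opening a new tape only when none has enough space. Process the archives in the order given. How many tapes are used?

7 tapes

Put A1 (161 GB) in tape 1; 639 GB remain.
Put A2 (211 GB) in tape 1; 428 GB remain.
Put A3 (106 GB) in tape 1; 322 GB remain.
Put A4 (406 GB) in tape 2; 394 GB remain.
Put A5 (174 GB) in tape 1; 148 GB remain.
Put A6 (442 GB) in tape 3; 358 GB remain.
Put A7 (162 GB) in tape 2; 232 GB remain.
Put A8 (233 GB) in tape 3; 125 GB remain.
Put A9 (446 GB) in tape 4; 354 GB remain.
Put A10 (422 GB) in tape 5; 378 GB remain.
Put A11 (403 GB) in tape 6; 397 GB remain.
Put A12 (404 GB) in tape 7; 396 GB remain.
Put A13 (160 GB) in tape 2; 72 GB remain.
Put A14 (71 GB) in tape 1; 77 GB remain.
Final tapes: [161,211,106,174,71] [406,162,160] [442,233] [446] [422] [403] [404].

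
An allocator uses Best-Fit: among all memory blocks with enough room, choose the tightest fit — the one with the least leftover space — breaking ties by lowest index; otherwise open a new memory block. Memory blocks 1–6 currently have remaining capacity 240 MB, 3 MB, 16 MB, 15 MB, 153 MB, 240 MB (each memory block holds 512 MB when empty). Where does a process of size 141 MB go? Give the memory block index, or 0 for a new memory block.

5

Memory blocks with room: memory block 1 (240 MB), memory block 5 (153 MB), memory block 6 (240 MB).
Tightest fit is memory block 5 with 153 MB free.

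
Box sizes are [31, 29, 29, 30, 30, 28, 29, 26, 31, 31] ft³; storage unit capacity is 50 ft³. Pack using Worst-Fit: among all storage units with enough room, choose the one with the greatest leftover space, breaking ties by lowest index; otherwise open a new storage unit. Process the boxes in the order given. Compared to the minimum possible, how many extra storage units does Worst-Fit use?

Worst-Fit: [31] [29] [29] [30] [30] [28] [29] [26] [31] [31] → 10 storage units.
10 boxes exceed 25 ft³ (half the capacity), and no two of those can share a storage unit, so at least 10 storage units are needed.
So 10 is already optimal.

0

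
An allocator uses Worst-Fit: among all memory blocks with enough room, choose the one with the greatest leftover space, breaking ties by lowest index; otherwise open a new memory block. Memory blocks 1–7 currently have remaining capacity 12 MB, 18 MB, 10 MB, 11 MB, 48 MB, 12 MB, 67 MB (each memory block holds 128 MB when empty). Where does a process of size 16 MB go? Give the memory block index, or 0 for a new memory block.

Memory blocks with room: memory block 2 (18 MB), memory block 5 (48 MB), memory block 7 (67 MB).
Most room is memory block 7 with 67 MB free.

7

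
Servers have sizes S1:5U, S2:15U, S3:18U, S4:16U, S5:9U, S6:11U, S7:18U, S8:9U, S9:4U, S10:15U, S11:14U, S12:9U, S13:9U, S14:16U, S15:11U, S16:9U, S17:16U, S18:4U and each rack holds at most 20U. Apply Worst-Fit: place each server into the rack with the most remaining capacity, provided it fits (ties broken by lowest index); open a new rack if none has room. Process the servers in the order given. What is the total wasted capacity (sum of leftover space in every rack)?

S1 (5U) → rack 1 (remaining 15U)
S2 (15U) → rack 1 (remaining 0U)
S3 (18U) → rack 2 (remaining 2U)
S4 (16U) → rack 3 (remaining 4U)
S5 (9U) → rack 4 (remaining 11U)
S6 (11U) → rack 4 (remaining 0U)
S7 (18U) → rack 5 (remaining 2U)
S8 (9U) → rack 6 (remaining 11U)
S9 (4U) → rack 6 (remaining 7U)
S10 (15U) → rack 7 (remaining 5U)
S11 (14U) → rack 8 (remaining 6U)
S12 (9U) → rack 9 (remaining 11U)
S13 (9U) → rack 9 (remaining 2U)
S14 (16U) → rack 10 (remaining 4U)
S15 (11U) → rack 11 (remaining 9U)
S16 (9U) → rack 11 (remaining 0U)
S17 (16U) → rack 12 (remaining 4U)
S18 (4U) → rack 6 (remaining 3U)
12 racks × 20U = 240U; used 208U; unused 32U.

32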